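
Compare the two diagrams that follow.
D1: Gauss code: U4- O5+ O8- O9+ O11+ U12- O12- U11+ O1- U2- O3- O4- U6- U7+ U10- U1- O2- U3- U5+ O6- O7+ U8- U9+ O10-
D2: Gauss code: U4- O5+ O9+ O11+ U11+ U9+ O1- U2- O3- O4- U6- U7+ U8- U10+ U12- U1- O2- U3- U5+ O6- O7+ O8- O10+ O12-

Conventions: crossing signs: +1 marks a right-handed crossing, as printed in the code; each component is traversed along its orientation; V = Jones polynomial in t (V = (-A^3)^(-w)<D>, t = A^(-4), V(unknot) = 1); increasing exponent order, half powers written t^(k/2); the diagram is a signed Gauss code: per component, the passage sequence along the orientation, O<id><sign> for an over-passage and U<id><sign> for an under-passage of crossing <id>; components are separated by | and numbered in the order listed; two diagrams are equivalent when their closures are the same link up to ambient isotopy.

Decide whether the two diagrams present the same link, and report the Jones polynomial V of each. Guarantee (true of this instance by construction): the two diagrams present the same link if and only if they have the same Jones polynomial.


equivalent: yes
V(D1) = -t^-6 + t^-5 - t^-4 + 2t^-3 - t^-2 + t^-1  (w -4, c 12, <D> = A^-8 - A^-4 + 2 - A^4 + A^8 - A^12)
V(D2) = -t^-6 + t^-5 - t^-4 + 2t^-3 - t^-2 + t^-1  (w -2, c 12, <D> = A^-2 - A^2 + 2A^6 - A^10 + A^14 - A^18)
why: all 2 diagrams share one V(t), hence one class


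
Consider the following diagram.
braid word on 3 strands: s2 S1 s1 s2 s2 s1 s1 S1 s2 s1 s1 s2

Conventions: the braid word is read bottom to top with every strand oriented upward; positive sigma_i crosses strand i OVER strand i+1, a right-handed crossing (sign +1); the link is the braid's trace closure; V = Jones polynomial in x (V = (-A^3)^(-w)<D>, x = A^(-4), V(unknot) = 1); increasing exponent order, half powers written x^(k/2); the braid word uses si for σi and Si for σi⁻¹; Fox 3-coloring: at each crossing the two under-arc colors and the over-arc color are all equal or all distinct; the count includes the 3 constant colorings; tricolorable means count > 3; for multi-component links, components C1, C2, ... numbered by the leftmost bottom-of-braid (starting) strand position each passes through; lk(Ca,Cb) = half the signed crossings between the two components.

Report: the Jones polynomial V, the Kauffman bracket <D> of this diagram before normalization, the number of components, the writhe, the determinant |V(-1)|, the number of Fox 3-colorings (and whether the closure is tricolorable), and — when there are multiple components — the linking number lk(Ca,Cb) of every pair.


Jones polynomial: V(x) = x^3 + x^5 - x^6 + x^7 - x^8 + x^9 - x^10
<D> = -A^-16 + A^-12 - A^-8 + A^-4 - 1 + A^4 + A^12; writhe +8
components 1, writhe +8 (12 crossings)
3-colorings: 3 of 3^12, det 7 — not tricolorable
note: w = +8 (over 12 crossings) is diagram-only; (-A^3)^(-8) removes it from V


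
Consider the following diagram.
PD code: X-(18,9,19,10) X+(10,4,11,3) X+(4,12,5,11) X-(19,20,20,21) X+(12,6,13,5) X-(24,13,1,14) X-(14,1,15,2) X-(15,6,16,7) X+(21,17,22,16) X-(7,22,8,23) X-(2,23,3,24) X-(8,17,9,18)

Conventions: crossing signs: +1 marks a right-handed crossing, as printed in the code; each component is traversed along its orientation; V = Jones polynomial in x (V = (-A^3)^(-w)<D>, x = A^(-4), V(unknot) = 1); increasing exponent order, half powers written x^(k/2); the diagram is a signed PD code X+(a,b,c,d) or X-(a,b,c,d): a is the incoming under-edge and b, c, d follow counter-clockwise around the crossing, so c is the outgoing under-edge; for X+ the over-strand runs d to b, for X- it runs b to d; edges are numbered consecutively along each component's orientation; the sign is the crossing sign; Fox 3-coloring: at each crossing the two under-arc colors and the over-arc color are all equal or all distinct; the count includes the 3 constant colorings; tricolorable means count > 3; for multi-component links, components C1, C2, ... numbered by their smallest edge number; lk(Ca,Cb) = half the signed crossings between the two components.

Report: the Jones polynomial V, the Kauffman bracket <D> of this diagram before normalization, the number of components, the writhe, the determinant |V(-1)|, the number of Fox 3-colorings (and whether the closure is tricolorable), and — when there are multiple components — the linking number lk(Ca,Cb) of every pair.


V(x) = -x^-7 + x^-6 - x^-5 + 2x^-4 - x^-3 + x^-2 - x^-1 + 1
bracket: A^-12 - A^-8 + A^-4 - 1 + 2A^4 - A^8 + A^12 - A^16, w = -4
1 component, writhe -4, over 12 crossings
det 9, colorings 9 of 3^12 — tricolorable
observation: V spans 7 powers of x: at least 7 crossings in any diagram


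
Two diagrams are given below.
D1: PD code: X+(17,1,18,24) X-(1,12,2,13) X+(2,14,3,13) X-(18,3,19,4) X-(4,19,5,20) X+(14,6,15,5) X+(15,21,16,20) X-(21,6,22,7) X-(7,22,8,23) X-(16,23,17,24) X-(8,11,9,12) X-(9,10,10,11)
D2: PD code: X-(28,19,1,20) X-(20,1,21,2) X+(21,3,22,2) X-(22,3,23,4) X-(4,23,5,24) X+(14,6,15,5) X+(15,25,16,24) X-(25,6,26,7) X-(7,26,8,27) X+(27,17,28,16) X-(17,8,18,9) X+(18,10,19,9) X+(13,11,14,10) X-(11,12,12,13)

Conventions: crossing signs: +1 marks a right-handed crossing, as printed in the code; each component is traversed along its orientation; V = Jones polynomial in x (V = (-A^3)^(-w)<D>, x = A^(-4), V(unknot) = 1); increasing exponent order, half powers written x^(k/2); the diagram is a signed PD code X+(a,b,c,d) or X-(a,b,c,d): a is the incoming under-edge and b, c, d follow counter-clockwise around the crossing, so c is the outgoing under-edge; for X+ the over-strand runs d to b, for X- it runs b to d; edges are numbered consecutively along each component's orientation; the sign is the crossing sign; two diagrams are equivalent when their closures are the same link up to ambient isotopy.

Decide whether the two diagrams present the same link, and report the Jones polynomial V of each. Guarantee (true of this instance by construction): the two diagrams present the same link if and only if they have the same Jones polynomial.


same link: yes
V(D1) = -x^-4 + x^-3 + x^-1  [12 crossings, <D> = A^-8 + 1 - A^4, w = -4]
D2 (bracket A^-2 + A^6 - A^10; 14 crossings at w = -2): V = -x^-4 + x^-3 + x^-1
note: all 2 diagrams share one V(x), hence one class


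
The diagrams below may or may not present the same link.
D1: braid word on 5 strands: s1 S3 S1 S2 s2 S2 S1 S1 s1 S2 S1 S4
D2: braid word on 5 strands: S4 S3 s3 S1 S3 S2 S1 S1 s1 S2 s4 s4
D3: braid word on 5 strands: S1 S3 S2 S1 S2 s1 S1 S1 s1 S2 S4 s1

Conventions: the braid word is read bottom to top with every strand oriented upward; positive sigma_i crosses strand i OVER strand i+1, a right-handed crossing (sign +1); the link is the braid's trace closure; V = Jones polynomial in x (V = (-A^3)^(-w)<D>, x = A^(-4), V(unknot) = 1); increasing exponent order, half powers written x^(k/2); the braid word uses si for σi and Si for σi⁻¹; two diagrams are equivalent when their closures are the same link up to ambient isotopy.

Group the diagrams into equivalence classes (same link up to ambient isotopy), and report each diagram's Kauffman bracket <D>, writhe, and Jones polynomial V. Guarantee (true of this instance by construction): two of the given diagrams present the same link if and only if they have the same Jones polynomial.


grouping into links: {D1, D2, D3}
V(D1) = -x^-4 + x^-3 + x^-1  (w -6, c 12, <D> = A^-14 + A^-6 - A^-2)
V(D2) = -x^-4 + x^-3 + x^-1  [12 crossings, <D> = A^-8 + 1 - A^4, w = -4]
D3 (bracket A^-14 + A^-6 - A^-2; 12 crossings at w = -6): V = -x^-4 + x^-3 + x^-1
why: one V(x) for all 3 diagrams — one class (guaranteed)


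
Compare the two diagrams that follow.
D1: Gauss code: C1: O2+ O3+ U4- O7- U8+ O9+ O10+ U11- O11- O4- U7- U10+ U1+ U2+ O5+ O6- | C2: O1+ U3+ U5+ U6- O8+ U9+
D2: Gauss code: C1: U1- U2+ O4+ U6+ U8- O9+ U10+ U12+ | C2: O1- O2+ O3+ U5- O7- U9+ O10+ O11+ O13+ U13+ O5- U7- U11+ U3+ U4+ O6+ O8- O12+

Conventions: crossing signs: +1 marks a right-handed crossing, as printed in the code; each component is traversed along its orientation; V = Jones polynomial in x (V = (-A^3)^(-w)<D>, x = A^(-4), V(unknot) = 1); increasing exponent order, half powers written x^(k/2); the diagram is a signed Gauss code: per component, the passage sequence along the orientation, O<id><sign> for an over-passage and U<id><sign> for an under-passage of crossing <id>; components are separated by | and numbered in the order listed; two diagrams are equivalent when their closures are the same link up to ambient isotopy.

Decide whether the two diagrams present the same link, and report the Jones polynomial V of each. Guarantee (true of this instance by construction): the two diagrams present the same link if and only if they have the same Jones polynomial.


equivalent: yes
D1 (bracket A^-9 + A^-1 - A^3 + A^7; 11 crossings at w = +3): V = -x^(1/2) + x^(3/2) - x^(5/2) - x^(9/2)
V(D2) = -x^(1/2) + x^(3/2) - x^(5/2) - x^(9/2)  (w +5, c 13, <D> = A^-3 + A^5 - A^9 + A^13)
key observation: Reidemeister moves carry D1 (11 crossings) to D2 (13)


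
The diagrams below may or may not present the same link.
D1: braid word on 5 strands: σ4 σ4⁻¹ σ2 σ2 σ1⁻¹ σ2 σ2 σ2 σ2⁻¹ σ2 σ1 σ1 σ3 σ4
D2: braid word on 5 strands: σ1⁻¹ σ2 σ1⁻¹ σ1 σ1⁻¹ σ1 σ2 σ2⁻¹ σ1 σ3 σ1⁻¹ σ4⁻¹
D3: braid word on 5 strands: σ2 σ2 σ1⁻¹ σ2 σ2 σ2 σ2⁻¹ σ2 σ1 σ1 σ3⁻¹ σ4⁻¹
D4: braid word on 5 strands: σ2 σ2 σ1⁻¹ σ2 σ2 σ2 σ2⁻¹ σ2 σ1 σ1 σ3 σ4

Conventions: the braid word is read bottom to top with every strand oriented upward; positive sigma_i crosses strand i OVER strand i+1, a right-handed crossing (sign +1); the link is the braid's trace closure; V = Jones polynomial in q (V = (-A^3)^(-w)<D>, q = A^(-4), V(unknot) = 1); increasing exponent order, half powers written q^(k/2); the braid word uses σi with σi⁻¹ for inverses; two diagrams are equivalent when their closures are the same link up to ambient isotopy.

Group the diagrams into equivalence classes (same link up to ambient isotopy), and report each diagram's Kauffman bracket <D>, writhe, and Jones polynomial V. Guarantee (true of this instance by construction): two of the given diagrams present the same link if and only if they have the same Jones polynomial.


equivalence classes: {D1, D3, D4} | {D2}
D1 (bracket -A^-12 + 2A^-8 - 3A^-4 + 3 - 3A^4 + 3A^8 - A^12 + A^16; 14 crossings at w = +8): V = q^2 - q^3 + 3q^4 - 3q^5 + 3q^6 - 3q^7 + 2q^8 - q^9
V(D2) = 1  [12 crossings, <D> = 1, w = 0]
D3 (bracket -A^-24 + 2A^-20 - 3A^-16 + 3A^-12 - 3A^-8 + 3A^-4 - 1 + A^4; 12 crossings at w = +4): V = q^2 - q^3 + 3q^4 - 3q^5 + 3q^6 - 3q^7 + 2q^8 - q^9
D4 (bracket -A^-12 + 2A^-8 - 3A^-4 + 3 - 3A^4 + 3A^8 - A^12 + A^16; 12 crossings at w = +8): V = q^2 - q^3 + 3q^4 - 3q^5 + 3q^6 - 3q^7 + 2q^8 - q^9
observation: 2 classes among 4 diagrams; unequal V(q) rules out equality


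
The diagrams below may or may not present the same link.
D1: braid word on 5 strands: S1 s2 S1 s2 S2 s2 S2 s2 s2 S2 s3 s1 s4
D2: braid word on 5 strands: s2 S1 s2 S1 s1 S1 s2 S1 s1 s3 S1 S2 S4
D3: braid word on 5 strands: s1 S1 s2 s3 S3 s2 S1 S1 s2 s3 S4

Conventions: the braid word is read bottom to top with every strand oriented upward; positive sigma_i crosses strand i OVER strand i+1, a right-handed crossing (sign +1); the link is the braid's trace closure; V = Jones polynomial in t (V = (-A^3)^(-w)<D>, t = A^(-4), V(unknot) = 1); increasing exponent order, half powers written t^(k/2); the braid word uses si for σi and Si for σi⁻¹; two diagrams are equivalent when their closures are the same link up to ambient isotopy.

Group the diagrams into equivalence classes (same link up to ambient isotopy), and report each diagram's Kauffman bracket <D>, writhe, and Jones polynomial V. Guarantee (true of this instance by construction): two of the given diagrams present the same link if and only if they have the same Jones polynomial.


grouping into links: {D1} | {D2} | {D3}
V(D1) = -t^(1/2) - t^(5/2)  (w +3, c 13, <D> = A^-1 + A^7)
D2 (bracket A^-9 - A^-5 + 2A^-1 - A^3 + 2A^7 - A^11; 13 crossings at w = -1): V = t^(-7/2) - 2t^(-5/2) + t^(-3/2) - 2t^(-1/2) + t^(1/2) - t^(3/2)
D3 (bracket -A^-11 + A^-7 - A^-3 + 2A + A^9; 11 crossings at w = +1): V = -t^(-3/2) - 2t^(1/2) + t^(3/2) - t^(5/2) + t^(7/2)
why: V(t) takes 3 values over 3 diagrams, fixing the grouping


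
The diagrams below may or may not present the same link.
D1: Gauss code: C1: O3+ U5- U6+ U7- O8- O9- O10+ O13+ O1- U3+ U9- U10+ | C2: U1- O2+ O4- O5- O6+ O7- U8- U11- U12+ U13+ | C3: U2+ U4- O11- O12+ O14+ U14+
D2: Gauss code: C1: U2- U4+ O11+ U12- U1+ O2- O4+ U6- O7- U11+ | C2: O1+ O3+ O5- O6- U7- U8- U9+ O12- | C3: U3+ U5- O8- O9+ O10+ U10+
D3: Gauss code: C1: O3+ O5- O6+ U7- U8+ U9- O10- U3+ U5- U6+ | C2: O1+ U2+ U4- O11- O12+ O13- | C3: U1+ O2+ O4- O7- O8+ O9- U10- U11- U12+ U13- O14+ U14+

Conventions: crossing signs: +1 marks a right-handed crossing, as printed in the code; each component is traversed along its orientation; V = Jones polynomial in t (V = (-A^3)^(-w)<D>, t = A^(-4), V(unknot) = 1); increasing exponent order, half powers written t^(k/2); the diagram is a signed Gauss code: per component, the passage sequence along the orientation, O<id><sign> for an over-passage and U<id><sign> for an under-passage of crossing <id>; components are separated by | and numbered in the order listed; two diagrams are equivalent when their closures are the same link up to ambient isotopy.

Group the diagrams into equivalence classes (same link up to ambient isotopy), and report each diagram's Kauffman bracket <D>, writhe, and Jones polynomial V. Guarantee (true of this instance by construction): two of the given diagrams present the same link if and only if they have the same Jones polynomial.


grouping into links: {D1, D2, D3}
V(D1) = t^-3 + t^-2 + t^-1 + 1  (w 0, c 14, <D> = 1 + A^4 + A^8 + A^12)
V(D2) = t^-3 + t^-2 + t^-1 + 1  (w 0, c 12, <D> = 1 + A^4 + A^8 + A^12)
V(D3) = t^-3 + t^-2 + t^-1 + 1  (w 0, c 14, <D> = 1 + A^4 + A^8 + A^12)
key observation: all 3 diagrams share one V(t), hence one class


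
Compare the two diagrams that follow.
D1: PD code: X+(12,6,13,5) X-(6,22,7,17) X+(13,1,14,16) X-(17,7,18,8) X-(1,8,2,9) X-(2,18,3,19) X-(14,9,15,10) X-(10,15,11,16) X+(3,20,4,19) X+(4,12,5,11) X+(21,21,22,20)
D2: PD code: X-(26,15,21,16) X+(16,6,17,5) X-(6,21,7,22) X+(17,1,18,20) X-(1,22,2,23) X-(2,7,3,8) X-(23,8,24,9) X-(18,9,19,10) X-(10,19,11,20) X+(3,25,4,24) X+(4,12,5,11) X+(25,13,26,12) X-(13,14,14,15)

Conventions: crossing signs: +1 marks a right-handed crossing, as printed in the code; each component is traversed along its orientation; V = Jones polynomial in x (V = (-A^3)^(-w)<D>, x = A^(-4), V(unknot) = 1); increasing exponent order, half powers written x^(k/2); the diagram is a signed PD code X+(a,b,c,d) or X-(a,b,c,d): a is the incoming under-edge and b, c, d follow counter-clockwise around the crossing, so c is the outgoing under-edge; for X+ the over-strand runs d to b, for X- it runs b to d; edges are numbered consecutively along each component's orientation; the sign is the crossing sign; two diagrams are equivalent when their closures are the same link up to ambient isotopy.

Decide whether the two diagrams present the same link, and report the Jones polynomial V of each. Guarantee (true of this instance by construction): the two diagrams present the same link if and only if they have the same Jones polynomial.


equivalent: yes
D1 (bracket A^-9 - A^-5 + 2A^-1 - 2A^3 + 2A^7 - A^11 + A^15; 11 crossings at w = -1): V = -x^(-9/2) + x^(-7/2) - 2x^(-5/2) + 2x^(-3/2) - 2x^(-1/2) + x^(1/2) - x^(3/2)
V(D2) = -x^(-9/2) + x^(-7/2) - 2x^(-5/2) + 2x^(-3/2) - 2x^(-1/2) + x^(1/2) - x^(3/2)  (w -3, c 13, <D> = A^-15 - A^-11 + 2A^-7 - 2A^-3 + 2A - A^5 + A^9)
key observation: all 2 diagrams share one V(x), hence one class


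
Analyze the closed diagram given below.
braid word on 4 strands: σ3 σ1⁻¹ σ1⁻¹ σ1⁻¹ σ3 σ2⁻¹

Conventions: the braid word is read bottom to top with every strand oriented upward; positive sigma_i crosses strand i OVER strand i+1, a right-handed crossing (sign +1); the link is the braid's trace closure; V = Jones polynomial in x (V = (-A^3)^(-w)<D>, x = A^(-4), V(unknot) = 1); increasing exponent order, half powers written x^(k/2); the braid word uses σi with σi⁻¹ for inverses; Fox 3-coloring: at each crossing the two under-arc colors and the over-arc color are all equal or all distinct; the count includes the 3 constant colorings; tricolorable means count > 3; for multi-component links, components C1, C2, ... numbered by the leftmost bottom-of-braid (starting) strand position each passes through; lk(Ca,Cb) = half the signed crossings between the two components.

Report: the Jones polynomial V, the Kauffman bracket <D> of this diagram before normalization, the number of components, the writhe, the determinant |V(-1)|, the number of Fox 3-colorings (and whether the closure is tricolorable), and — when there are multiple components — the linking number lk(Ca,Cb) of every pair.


V(x) = x^(-7/2) - x^(-5/2) + x^(-3/2) - 2x^(-1/2) - x^(3/2)
bracket: -A^-12 - 2A^-4 + 1 - A^4 + A^8, w = -2
2 components, writhe -2, over 6 crossings
lk(C1,C2) = +1
det 6, colorings 9 of 3^6 — tricolorable
observation: the 1 component pair carries total linking +1


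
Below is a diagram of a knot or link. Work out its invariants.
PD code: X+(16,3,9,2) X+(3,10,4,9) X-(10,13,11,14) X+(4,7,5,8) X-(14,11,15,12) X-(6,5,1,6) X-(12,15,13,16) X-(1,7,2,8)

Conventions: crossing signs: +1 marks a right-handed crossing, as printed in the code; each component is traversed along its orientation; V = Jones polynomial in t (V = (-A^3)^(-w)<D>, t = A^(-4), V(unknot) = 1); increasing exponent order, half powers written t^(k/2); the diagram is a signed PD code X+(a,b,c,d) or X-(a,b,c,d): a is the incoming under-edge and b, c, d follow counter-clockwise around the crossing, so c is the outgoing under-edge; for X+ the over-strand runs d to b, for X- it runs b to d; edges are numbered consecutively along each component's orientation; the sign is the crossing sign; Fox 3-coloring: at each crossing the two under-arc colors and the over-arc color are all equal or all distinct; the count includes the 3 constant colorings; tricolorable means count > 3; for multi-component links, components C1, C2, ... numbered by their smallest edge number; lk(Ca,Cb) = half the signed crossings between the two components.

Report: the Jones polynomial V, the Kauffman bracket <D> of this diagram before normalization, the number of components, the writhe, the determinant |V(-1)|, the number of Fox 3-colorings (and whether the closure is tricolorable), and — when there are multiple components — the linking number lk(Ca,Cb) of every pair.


V = -t^-4 + t^-1 + 2 + t + t^2
<D> = A^-14 + A^-10 + 2A^-6 + A^-2 - A^10 (w = -2)
3 components over 8 crossings, w = -2
lk(C1,C2): 0
lk(C1,C3) = +1
linking number lk(C2,C3) = 0
27 Fox colorings among 3^9, |V(-1)| = 0: tricolorable
why: |V(-1)| = 0: so tricolorable, since 3 divides 0


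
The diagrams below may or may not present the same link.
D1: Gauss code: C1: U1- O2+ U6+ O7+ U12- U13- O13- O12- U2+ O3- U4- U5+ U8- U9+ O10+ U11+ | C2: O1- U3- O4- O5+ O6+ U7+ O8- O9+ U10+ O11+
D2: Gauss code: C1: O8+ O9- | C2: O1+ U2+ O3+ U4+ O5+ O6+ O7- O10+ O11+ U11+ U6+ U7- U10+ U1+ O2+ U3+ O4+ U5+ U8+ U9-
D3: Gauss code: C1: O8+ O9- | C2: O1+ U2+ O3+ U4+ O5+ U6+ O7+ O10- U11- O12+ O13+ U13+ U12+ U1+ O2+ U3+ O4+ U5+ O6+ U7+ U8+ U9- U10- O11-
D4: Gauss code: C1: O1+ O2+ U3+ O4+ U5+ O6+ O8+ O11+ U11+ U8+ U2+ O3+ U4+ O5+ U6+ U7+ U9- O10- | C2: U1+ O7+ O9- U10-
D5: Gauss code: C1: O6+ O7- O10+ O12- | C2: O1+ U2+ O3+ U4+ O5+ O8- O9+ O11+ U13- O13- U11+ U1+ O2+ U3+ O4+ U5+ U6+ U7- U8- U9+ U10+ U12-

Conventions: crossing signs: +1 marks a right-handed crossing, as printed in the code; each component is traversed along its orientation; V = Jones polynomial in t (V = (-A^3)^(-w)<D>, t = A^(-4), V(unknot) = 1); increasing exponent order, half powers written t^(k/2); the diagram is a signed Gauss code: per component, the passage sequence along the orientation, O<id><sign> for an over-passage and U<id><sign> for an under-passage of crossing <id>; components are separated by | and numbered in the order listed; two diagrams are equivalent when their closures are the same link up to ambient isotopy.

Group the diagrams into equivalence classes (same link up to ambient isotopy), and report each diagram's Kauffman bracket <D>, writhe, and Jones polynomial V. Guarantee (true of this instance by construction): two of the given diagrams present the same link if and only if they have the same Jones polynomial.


classes: {D1} | {D2, D3, D4, D5}
V(D1) = -t^(1/2) - t^(5/2)  [13 crossings, <D> = A^-7 + A, w = +1]
D2 (bracket -A^-9 + A^7 + A^11 + A^15; 11 crossings at w = +7): V = -t^(3/2) - t^(5/2) - t^(7/2) + t^(15/2)
V(D3) = -t^(3/2) - t^(5/2) - t^(7/2) + t^(15/2)  (w +7, c 13, <D> = -A^-9 + A^7 + A^11 + A^15)
D4 (bracket -A^-9 + A^7 + A^11 + A^15; 11 crossings at w = +7): V = -t^(3/2) - t^(5/2) - t^(7/2) + t^(15/2)
V(D5) = -t^(3/2) - t^(5/2) - t^(7/2) + t^(15/2)  (w +5, c 13, <D> = -A^-15 + A + A^5 + A^9)
note: V(t) takes 2 values over 5 diagrams, fixing the grouping


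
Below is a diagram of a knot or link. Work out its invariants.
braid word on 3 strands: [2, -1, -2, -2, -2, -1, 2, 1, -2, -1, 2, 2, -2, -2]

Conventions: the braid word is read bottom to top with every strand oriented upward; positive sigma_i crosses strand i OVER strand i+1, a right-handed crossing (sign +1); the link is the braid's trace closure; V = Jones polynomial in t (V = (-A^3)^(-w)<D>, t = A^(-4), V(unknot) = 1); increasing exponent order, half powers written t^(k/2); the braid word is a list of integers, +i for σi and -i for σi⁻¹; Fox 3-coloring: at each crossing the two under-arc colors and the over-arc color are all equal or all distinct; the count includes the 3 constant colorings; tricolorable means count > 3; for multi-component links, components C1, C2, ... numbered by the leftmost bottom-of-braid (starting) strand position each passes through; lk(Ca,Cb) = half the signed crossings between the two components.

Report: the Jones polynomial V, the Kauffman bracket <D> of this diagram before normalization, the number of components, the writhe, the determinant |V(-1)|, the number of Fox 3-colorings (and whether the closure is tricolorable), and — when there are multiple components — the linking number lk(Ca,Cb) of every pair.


V = t^-7 - 2t^-6 + 2t^-5 - 3t^-4 + 3t^-3 - 2t^-2 + 2t^-1
<D> = 2A^-8 - 2A^-4 + 3 - 3A^4 + 2A^8 - 2A^12 + A^16 (w = -4)
1 component over 14 crossings, w = -4
9 Fox colorings among 3^14, |V(-1)| = 15: tricolorable
why: det 15 = |V(-1)|; divisible by 3, so tricolorable


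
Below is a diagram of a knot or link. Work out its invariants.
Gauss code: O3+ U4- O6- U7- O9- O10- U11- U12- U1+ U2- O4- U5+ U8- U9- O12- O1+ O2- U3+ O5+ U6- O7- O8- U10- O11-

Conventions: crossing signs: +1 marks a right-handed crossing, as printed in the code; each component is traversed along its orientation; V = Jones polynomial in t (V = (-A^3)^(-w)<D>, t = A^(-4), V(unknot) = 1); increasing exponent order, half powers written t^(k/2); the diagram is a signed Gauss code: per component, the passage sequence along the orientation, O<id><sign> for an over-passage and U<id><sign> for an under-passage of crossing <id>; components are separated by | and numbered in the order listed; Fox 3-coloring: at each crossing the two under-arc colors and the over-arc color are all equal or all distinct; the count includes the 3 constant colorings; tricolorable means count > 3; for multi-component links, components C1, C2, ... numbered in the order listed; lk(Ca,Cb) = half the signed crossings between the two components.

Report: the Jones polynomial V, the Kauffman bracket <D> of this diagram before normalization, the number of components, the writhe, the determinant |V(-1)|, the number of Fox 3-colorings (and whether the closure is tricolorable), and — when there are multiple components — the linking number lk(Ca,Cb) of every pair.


V(t) = -t^-9 + 2t^-8 - 3t^-7 + 3t^-6 - 3t^-5 + 3t^-4 - t^-3 + t^-2
bracket: A^-10 - A^-6 + 3A^-2 - 3A^2 + 3A^6 - 3A^10 + 2A^14 - A^18, w = -6
1 component, writhe -6, over 12 crossings
det 17, colorings 3 of 3^12 — not tricolorable
observation: |V(-1)| = 17: so not tricolorable, since 3 does not divide 17


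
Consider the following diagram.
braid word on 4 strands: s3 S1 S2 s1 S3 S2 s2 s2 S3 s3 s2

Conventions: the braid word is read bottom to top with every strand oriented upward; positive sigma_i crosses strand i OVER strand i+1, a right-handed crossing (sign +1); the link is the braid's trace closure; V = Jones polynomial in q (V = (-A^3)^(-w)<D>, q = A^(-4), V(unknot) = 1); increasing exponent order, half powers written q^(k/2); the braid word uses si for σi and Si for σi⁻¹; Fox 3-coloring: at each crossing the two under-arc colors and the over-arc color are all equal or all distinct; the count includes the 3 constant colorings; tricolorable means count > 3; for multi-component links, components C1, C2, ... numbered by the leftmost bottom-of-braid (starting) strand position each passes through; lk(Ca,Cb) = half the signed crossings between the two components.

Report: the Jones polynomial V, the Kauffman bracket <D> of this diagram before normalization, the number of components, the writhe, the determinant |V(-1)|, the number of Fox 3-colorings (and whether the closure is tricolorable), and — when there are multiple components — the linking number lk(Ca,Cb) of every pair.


V = 1 + q + q^2 + q^3
<D> = -A^-9 - A^-5 - A^-1 - A^3 (w = +1)
3 components over 11 crossings, w = +1
lk(C1,C2): 0
lk(C1,C3) = 0
linking number lk(C2,C3) = +1
9 Fox colorings among 3^11, |V(-1)| = 0: tricolorable
why: inverse pairs cancel, leaving σ3 σ1⁻¹ σ2⁻¹ σ1 σ3⁻¹ σ2 σ2


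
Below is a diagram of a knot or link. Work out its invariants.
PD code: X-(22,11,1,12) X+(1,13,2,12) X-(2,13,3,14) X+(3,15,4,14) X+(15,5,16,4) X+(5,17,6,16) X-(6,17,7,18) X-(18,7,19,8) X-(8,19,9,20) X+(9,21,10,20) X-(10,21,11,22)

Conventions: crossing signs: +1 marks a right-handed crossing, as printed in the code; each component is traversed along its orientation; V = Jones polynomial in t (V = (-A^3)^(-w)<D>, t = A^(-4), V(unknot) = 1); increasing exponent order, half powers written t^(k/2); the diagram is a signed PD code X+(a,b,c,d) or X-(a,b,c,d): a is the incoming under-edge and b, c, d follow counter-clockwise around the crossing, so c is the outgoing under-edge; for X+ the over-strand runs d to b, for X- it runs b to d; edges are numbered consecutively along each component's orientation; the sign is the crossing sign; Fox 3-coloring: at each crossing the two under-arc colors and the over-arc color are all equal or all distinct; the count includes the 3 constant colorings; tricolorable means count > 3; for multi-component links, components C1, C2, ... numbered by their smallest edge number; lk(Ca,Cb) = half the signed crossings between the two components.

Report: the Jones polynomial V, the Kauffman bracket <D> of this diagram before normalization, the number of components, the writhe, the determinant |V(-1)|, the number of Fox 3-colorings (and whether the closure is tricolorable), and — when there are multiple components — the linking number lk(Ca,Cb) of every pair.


V(t) = 1
bracket: -A^-3, w = -1
1 component, writhe -1, over 11 crossings
det 1, colorings 3 of 3^11 — not tricolorable
observation: |V(-1)| = 1: so not tricolorable, since 3 does not divide 1


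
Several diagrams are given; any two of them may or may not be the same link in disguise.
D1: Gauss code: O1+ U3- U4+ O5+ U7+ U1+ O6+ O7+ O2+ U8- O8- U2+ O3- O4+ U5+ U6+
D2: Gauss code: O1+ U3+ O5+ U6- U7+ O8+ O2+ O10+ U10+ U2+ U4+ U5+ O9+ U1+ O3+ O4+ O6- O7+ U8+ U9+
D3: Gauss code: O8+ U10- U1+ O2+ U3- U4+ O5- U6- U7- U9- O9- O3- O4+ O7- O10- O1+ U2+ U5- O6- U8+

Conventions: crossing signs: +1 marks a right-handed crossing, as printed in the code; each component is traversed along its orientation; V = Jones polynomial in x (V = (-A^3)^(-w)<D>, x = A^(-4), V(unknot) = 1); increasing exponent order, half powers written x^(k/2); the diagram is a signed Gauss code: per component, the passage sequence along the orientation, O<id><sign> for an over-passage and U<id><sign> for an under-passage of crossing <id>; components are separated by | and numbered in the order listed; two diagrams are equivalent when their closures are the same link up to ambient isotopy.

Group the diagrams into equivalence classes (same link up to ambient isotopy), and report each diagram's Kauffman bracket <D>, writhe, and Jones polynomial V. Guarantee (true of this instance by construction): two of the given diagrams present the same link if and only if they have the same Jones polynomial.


grouping into links: {D1} | {D2} | {D3}
V(D1) = x + x^3 - x^4  (w +4, c 8, <D> = -A^-4 + 1 + A^8)
V(D2) = x^2 + x^4 - x^5 + x^6 - x^7  (w +8, c 10, <D> = -A^-4 + 1 - A^4 + A^8 + A^16)
D3 (bracket A^-6; 10 crossings at w = -2): V = 1
why: comparing 3 Jones polynomials yields 3 groups


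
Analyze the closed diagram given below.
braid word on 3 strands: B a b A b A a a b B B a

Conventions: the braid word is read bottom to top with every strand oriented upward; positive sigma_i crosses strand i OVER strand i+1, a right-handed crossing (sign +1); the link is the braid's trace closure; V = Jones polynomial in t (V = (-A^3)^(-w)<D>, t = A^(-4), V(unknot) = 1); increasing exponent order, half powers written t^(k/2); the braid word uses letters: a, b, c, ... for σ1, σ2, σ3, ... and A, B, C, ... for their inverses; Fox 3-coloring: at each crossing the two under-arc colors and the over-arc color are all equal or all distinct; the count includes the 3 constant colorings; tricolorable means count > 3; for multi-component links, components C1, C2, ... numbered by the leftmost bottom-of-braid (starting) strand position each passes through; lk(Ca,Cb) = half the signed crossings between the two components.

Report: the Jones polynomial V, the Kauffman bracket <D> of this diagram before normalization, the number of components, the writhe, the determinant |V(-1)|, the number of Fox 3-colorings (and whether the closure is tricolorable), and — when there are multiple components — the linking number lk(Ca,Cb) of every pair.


Jones polynomial: V(t) = -t^-1 + 2 - t + 2t^2 - t^3 + t^4 - t^5
<D> = -A^-14 + A^-10 - A^-6 + 2A^-2 - A^2 + 2A^6 - A^10; writhe +2
components 1, writhe +2 (12 crossings)
3-colorings: 9 of 3^12, det 9 — tricolorable
note: V spans 6 powers of t: at least 6 crossings in any diagram


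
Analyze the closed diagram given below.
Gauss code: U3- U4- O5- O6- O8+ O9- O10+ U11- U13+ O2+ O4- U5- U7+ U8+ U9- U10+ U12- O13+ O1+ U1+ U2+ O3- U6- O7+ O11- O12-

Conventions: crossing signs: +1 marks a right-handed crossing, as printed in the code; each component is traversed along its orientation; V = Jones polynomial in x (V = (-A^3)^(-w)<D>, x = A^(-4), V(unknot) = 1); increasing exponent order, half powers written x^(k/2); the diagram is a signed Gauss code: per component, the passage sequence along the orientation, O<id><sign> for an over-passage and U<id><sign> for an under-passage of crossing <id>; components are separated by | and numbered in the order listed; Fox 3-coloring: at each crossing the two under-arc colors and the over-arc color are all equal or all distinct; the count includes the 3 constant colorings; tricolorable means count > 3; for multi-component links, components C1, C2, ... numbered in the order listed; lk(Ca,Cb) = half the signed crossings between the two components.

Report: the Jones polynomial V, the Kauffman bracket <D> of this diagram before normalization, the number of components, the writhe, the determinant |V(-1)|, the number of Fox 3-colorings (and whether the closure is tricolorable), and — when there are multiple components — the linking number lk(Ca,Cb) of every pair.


V(x) = -x^-5 + x^-4 - x^-3 + 2x^-2 - x^-1 + 2 - x
bracket: A^-7 - 2A^-3 + A - 2A^5 + A^9 - A^13 + A^17, w = -1
1 component, writhe -1, over 13 crossings
det 9, colorings 9 of 3^13 — tricolorable
observation: |V(-1)| = 9: so tricolorable, since 3 divides 9


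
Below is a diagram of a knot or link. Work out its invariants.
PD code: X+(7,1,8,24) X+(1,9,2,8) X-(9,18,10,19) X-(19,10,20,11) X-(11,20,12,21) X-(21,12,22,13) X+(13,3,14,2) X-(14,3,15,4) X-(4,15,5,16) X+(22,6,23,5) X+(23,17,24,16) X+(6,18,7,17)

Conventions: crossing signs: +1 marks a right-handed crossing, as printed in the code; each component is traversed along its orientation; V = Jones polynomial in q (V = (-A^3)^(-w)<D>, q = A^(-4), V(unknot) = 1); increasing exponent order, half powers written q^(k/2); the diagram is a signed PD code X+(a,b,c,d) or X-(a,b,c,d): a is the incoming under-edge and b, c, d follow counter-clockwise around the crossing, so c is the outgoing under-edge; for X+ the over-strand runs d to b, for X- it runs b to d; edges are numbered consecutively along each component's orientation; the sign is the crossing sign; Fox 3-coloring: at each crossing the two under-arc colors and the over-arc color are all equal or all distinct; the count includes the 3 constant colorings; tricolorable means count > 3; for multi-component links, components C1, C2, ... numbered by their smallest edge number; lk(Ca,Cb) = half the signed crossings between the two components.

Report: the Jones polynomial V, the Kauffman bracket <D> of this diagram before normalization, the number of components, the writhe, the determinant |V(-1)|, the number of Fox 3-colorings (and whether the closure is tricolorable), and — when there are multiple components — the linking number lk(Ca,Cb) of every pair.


V(q) = -q^-3 + q^-2 - q^-1 + 3 - q + q^2 - q^3
bracket: -A^-12 + A^-8 - A^-4 + 3 - A^4 + A^8 - A^12, w = 0
1 component, writhe 0, over 12 crossings
det 9, colorings 27 of 3^12 — tricolorable
observation: palindromic: swapping q for 1/q fixes V


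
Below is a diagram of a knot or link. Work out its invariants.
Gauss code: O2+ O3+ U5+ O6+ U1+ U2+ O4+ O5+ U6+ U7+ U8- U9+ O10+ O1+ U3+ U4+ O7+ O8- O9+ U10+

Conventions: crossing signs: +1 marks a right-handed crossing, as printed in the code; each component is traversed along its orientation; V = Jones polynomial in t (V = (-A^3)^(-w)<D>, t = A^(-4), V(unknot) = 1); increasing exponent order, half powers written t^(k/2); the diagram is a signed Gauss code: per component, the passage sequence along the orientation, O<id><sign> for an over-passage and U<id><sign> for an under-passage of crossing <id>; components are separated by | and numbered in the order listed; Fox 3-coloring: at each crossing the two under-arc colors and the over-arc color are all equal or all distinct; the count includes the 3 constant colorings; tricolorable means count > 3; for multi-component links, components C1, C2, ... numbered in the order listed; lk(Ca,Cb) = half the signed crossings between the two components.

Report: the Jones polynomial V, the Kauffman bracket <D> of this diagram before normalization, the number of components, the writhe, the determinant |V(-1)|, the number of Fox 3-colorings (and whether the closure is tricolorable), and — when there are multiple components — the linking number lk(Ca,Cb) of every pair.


V(t) = t^3 + t^5 - t^8
bracket: -A^-8 + A^4 + A^12, w = +8
1 component, writhe +8, over 10 crossings
det 3, colorings 9 of 3^10 — tricolorable
observation: w = +8 (over 10 crossings) is diagram-only; (-A^3)^(-8) removes it from V


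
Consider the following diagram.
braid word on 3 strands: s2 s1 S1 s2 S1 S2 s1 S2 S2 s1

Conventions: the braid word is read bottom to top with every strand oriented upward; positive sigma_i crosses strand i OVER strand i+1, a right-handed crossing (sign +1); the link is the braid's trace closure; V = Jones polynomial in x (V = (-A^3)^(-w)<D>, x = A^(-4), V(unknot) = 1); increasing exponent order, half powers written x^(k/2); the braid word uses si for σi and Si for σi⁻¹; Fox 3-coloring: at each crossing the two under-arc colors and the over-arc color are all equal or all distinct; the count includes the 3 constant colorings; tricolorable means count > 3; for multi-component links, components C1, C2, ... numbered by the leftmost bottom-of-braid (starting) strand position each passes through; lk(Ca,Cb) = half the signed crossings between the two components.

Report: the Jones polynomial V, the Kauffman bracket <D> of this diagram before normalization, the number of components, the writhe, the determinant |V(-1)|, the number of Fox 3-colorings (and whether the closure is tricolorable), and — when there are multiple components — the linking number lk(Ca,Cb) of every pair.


V = -x^-3 + x^-2 - x^-1 + 3 - x + x^2 - x^3
<D> = -A^-12 + A^-8 - A^-4 + 3 - A^4 + A^8 - A^12 (w = 0)
1 component over 10 crossings, w = 0
27 Fox colorings among 3^10, |V(-1)| = 9: tricolorable
why: the span of V is 6, forcing >= 6 crossings in any diagram


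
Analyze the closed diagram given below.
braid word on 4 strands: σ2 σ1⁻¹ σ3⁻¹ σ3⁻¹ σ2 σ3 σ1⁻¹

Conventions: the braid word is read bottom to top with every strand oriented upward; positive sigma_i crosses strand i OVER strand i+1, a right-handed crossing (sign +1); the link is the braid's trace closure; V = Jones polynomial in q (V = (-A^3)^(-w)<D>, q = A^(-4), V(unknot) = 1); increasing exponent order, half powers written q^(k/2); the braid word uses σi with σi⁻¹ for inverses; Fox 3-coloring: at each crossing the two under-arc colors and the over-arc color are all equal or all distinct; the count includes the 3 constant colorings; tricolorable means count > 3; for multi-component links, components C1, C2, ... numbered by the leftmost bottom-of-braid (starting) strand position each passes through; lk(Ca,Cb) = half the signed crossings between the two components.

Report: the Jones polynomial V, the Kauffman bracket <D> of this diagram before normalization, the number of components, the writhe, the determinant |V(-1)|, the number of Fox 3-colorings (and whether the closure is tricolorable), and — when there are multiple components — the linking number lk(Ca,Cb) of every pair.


V(q) = 1
bracket: -A^-3, w = -1
1 component, writhe -1, over 7 crossings
det 1, colorings 3 of 3^7 — not tricolorable
observation: w = -1 shifts under R1 moves; the (-A^3)^(1) factor cancels that in V


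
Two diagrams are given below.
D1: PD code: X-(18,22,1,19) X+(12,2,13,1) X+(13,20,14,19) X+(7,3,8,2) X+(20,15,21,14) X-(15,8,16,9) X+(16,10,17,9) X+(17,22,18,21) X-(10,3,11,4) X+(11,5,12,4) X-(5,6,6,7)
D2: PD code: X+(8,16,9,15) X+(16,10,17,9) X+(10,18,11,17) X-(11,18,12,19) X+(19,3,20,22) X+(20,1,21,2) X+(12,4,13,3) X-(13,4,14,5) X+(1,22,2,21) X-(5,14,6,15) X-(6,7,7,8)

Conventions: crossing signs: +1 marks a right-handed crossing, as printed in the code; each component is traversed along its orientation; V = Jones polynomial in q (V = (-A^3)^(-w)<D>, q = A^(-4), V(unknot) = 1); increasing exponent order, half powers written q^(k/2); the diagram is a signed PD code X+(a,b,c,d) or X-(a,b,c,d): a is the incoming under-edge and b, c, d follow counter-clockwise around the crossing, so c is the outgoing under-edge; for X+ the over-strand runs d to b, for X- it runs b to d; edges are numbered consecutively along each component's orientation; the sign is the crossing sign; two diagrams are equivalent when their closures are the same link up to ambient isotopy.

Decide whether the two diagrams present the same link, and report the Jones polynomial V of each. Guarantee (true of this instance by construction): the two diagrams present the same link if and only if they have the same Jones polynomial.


equivalent: yes
D1 (bracket A^-1 + A^7; 11 crossings at w = +3): V = -q^(1/2) - q^(5/2)
V(D2) = -q^(1/2) - q^(5/2)  [11 crossings, <D> = A^-1 + A^7, w = +3]
observation: Reidemeister moves carry D1 (11 crossings) to D2 (11)


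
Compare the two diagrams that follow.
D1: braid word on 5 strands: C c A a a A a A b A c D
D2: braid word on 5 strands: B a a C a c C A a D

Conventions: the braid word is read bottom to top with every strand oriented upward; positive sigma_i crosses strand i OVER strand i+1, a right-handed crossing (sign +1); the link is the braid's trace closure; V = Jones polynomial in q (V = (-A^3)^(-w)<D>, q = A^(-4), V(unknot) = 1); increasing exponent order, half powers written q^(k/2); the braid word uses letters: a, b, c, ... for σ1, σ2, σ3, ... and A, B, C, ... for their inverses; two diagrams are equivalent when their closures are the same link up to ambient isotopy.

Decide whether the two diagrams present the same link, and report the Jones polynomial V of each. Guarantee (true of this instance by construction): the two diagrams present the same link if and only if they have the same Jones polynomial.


equivalent: no
D1 (bracket 1; 12 crossings at w = 0): V = 1
V(D2) = q + q^3 - q^4  (w 0, c 10, <D> = -A^-16 + A^-12 + A^-4)
key observation: V(q) takes 2 values over 2 diagrams, fixing the grouping
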